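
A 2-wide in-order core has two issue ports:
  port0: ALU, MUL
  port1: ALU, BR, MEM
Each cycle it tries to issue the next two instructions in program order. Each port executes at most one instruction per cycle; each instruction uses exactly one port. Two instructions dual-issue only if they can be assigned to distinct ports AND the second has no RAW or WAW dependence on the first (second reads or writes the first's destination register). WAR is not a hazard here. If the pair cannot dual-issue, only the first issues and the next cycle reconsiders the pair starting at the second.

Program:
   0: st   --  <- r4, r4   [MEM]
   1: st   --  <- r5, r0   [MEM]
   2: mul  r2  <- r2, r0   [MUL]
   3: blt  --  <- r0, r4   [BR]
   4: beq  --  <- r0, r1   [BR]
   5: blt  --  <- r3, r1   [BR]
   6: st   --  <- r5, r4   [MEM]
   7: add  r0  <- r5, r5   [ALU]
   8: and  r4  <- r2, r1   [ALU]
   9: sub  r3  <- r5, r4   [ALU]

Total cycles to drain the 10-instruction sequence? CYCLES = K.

[0] i0  st.MEM  -- no-port MEM/MEM
[1] i1/i2  st.MEM mul.MUL  -- dual
[2] i3  blt.BR  -- no-port BR/BR
[3] i4  beq.BR  -- no-port BR/BR
[4] i5  blt.BR  -- no-port BR/MEM
[5] i6/i7  st.MEM add.ALU  -- dual
[6] i8  and.ALU  -- RAW r4
[7] i9  sub.ALU  -- tail

CYCLES = 8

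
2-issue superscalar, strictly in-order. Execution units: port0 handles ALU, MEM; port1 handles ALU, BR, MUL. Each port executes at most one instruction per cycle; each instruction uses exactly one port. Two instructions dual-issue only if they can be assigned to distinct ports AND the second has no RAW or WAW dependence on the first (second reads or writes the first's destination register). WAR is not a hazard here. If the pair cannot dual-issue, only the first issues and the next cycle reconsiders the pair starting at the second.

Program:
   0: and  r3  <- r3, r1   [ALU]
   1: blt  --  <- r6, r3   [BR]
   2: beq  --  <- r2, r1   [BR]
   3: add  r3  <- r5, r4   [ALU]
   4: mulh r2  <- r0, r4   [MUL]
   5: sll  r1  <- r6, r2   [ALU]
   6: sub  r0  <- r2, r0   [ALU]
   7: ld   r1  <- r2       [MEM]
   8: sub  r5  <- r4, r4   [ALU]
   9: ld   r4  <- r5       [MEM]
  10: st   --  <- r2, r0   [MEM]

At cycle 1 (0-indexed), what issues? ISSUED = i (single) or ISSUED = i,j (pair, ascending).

ISSUED = 1

[0] i0  and.ALU  -- RAW r3
[1] i1  blt.BR  -- no-port BR/BR
[2] i2/i3  beq.BR;add.ALU  -- pair
[3] i4  mulh.MUL  -- RAW r2
[4] i5/i6  sll.ALU;sub.ALU  -- pair
[5] i7/i8  ld.MEM;sub.ALU  -- pair
[6] i9  ld.MEM  -- no-port MEM/MEM
[7] i10  st.MEM  -- tail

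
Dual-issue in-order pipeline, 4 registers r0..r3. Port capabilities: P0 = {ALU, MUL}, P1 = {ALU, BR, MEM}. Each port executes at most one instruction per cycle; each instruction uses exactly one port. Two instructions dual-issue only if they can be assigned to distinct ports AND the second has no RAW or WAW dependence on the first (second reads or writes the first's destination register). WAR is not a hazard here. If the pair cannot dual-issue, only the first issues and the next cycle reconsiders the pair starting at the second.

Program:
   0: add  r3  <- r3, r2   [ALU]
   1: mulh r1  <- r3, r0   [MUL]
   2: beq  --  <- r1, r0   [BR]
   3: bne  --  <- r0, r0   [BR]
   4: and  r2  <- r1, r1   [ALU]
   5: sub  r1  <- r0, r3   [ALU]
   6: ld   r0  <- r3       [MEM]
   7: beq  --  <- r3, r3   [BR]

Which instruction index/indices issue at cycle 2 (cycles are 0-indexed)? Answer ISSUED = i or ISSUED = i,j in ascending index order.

c0: i0 add  RAW r3
c1: i1 mulh  RAW r1
c2: i2 beq  no-port BR/BR
c3: i3+i4 bne and  dual
c4: i5+i6 sub ld  dual
c5: i7 beq  tail

ISSUED = 2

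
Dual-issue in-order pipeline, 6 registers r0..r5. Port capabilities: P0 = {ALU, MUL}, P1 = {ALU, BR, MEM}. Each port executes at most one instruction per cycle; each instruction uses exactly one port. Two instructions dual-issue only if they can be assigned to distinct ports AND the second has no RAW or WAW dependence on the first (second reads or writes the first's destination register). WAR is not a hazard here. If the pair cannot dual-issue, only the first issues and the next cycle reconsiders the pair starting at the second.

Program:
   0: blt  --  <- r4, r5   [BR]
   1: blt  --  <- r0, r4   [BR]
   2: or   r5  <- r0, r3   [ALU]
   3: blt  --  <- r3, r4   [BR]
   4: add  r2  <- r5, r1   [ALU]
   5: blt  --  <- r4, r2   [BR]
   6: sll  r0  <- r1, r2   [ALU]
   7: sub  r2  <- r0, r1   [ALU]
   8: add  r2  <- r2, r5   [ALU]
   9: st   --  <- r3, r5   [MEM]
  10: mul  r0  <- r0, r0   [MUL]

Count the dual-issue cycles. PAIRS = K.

t=0 i0:blt ; no-port BR/BR
t=1 i1&i2:blt+or ; dual
t=2 i3&i4:blt+add ; dual
t=3 i5&i6:blt+sll ; dual
t=4 i7:sub ; RAW+WAW r2
t=5 i8&i9:add+st ; dual
t=6 i10:mul ; tail

PAIRS = 4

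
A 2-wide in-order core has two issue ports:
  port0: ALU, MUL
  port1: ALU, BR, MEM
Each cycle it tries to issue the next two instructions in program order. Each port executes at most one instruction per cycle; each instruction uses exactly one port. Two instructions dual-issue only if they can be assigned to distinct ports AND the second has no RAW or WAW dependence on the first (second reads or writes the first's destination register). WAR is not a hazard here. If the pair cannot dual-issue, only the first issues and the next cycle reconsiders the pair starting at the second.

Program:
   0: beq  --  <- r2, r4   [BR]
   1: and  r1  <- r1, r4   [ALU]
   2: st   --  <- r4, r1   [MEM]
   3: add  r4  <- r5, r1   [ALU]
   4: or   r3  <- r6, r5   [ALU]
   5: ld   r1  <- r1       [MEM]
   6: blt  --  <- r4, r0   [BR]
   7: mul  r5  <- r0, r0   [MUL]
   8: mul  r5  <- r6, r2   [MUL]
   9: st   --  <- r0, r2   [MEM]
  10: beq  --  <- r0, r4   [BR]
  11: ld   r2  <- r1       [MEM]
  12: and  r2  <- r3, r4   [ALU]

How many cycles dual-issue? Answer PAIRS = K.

PAIRS = 5

0. beq.BR/and.ALU @i0+i1  | dual
1. st.MEM/add.ALU @i2+i3  | dual
2. or.ALU/ld.MEM @i4+i5  | dual
3. blt.BR/mul.MUL @i6+i7  | dual
4. mul.MUL/st.MEM @i8+i9  | dual
5. beq.BR @i10  | no-port BR/MEM
6. ld.MEM @i11  | WAW r2
7. and.ALU @i12  | tail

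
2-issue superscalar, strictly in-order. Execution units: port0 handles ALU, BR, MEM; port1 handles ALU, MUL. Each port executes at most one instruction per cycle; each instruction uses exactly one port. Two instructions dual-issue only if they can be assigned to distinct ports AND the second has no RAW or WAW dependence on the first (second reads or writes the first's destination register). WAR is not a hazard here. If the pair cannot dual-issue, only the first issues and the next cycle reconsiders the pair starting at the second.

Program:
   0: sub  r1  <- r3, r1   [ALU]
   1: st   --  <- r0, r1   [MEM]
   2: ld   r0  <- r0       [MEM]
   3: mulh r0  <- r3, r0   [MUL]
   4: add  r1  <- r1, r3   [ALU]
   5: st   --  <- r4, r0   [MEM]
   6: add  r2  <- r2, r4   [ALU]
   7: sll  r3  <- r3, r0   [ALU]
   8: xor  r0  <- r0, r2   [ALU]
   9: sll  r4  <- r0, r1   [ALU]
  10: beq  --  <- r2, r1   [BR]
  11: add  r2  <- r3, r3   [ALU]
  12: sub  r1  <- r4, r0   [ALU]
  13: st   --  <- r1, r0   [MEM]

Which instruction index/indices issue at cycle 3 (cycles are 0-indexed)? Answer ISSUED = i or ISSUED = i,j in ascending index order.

ISSUED = 3,4

0. sub @i0  | RAW r1
1. st @i1  | no-port MEM/MEM
2. ld @i2  | RAW+WAW r0
3. mulh/add @i3&i4  | 2-wide
4. st/add @i5&i6  | 2-wide
5. sll/xor @i7&i8  | 2-wide
6. sll/beq @i9&i10  | 2-wide
7. add/sub @i11&i12  | 2-wide
8. st @i13  | tail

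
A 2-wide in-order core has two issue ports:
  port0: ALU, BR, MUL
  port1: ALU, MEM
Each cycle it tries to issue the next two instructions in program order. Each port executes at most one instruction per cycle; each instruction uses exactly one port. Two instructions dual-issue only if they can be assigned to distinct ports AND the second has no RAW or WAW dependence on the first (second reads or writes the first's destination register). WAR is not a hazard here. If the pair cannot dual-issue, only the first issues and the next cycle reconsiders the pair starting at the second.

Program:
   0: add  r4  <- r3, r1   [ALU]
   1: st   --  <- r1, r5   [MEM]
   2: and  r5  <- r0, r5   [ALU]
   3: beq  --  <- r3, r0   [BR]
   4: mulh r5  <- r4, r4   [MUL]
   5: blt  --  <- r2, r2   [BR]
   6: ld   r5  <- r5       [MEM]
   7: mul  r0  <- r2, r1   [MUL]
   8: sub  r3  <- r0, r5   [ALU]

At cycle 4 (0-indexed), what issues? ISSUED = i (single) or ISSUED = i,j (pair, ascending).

ISSUED = 7

0. add.ALU/st.MEM @i0,i1  | pair
1. and.ALU/beq.BR @i2,i3  | pair
2. mulh.MUL @i4  | no-port MUL/BR
3. blt.BR/ld.MEM @i5,i6  | pair
4. mul.MUL @i7  | RAW r0
5. sub.ALU @i8  | tail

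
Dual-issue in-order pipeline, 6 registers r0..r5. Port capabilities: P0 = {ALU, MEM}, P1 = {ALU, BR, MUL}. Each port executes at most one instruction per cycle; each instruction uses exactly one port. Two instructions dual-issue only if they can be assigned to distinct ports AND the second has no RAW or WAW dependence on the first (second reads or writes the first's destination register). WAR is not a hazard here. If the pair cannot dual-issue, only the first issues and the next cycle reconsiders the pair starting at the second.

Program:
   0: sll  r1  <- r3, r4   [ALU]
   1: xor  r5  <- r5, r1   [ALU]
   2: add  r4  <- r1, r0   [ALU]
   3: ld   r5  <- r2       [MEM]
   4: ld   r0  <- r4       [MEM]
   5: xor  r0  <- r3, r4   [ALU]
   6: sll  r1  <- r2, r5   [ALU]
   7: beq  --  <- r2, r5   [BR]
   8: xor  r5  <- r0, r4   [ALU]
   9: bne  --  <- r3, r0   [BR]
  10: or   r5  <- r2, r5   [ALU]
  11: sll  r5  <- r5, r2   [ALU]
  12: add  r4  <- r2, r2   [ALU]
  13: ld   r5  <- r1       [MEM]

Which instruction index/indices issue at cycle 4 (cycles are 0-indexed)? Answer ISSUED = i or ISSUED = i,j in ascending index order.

c0: i0 sll.ALU  RAW r1
c1: i1/i2 xor.ALU;add.ALU  dual
c2: i3 ld.MEM  no-port MEM/MEM
c3: i4 ld.MEM  WAW r0
c4: i5/i6 xor.ALU;sll.ALU  dual
c5: i7/i8 beq.BR;xor.ALU  dual
c6: i9/i10 bne.BR;or.ALU  dual
c7: i11/i12 sll.ALU;add.ALU  dual
c8: i13 ld.MEM  tail

ISSUED = 5,6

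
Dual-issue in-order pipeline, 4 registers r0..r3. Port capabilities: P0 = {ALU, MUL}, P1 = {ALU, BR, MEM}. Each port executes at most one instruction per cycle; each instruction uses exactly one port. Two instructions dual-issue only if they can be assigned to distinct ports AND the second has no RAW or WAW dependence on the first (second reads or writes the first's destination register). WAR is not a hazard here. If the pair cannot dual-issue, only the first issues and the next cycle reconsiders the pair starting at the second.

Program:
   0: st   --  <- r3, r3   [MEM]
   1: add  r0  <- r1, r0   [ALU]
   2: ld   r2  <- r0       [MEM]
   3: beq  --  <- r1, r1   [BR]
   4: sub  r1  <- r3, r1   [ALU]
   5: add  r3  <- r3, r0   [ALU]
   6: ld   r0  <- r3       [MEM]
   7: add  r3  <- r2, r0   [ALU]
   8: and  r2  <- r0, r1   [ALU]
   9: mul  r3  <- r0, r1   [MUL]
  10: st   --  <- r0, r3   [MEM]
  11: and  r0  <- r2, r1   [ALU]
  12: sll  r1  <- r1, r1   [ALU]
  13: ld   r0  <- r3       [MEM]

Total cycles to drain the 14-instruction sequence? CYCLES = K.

c0: i0+i1 st+add  pair
c1: i2 ld  no-port MEM/BR
c2: i3+i4 beq+sub  pair
c3: i5 add  RAW r3
c4: i6 ld  RAW r0
c5: i7+i8 add+and  pair
c6: i9 mul  RAW r3
c7: i10+i11 st+and  pair
c8: i12+i13 sll+ld  pair

CYCLES = 9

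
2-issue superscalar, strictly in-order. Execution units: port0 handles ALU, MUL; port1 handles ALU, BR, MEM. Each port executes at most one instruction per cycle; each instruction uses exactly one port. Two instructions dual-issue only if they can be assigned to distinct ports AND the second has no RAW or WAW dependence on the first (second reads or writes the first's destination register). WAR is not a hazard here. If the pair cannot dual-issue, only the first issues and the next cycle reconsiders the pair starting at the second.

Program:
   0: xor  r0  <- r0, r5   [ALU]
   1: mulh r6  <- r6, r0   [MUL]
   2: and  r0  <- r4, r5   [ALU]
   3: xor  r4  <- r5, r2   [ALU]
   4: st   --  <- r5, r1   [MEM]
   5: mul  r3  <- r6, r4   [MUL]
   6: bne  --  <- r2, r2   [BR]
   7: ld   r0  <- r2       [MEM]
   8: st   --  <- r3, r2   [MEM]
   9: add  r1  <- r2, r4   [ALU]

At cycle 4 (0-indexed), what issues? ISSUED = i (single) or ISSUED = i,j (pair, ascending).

#0 head=0: xor i0 RAW r0
#1 head=1: mulh/and i1+i2 dual
#2 head=3: xor/st i3+i4 dual
#3 head=5: mul/bne i5+i6 dual
#4 head=7: ld i7 no-port MEM/MEM
#5 head=8: st/add i8+i9 dual

ISSUED = 7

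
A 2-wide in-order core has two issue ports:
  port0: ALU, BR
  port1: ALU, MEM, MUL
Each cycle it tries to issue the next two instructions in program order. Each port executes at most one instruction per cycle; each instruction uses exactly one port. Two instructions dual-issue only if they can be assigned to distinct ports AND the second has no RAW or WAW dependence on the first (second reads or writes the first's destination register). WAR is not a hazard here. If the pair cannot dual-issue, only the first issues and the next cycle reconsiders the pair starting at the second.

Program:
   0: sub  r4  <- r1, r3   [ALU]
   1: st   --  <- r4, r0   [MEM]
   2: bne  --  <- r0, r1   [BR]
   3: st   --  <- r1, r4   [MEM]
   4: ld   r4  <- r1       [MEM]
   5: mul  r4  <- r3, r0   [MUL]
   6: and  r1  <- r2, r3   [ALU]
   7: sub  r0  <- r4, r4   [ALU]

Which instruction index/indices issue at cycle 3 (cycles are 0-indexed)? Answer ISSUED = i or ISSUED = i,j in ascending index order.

c0: i0 sub.ALU  RAW r4
c1: i1/i2 st.MEM+bne.BR  dual
c2: i3 st.MEM  no-port MEM/MEM
c3: i4 ld.MEM  no-port MEM/MUL
c4: i5/i6 mul.MUL+and.ALU  dual
c5: i7 sub.ALU  tail

ISSUED = 4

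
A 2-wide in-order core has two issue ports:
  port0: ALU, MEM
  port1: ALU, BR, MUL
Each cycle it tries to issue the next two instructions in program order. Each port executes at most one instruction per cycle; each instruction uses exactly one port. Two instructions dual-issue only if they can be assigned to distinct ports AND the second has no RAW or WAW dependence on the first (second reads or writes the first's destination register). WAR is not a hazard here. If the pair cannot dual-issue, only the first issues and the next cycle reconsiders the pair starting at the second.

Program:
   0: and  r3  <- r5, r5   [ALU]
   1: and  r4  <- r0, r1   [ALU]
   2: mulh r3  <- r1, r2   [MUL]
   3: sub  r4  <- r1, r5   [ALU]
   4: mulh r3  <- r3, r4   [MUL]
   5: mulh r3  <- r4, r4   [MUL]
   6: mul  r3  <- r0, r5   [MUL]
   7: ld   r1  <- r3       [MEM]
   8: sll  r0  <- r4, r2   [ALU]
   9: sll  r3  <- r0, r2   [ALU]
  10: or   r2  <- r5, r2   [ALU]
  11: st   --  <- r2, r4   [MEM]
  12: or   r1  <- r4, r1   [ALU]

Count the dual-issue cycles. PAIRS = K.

PAIRS = 5

0. and.ALU and.ALU @i0/i1  | 2-wide
1. mulh.MUL sub.ALU @i2/i3  | 2-wide
2. mulh.MUL @i4  | no-port MUL/MUL
3. mulh.MUL @i5  | no-port MUL/MUL
4. mul.MUL @i6  | RAW r3
5. ld.MEM sll.ALU @i7/i8  | 2-wide
6. sll.ALU or.ALU @i9/i10  | 2-wide
7. st.MEM or.ALU @i11/i12  | 2-wide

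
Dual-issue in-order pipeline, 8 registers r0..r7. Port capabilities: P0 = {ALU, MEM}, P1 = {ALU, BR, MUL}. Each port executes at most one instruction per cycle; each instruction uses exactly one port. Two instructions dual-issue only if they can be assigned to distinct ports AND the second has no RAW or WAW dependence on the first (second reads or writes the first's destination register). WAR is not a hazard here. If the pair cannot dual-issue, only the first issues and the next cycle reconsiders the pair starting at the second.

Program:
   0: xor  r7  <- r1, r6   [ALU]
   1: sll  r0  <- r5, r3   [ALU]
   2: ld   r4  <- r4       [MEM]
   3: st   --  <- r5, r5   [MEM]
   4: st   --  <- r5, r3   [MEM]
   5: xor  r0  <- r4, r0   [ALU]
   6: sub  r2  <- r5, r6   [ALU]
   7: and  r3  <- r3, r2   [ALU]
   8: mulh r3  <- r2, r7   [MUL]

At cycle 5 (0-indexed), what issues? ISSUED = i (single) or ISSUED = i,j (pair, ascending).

[0] i0,i1  xor.ALU+sll.ALU  -- dual
[1] i2  ld.MEM  -- no-port MEM/MEM
[2] i3  st.MEM  -- no-port MEM/MEM
[3] i4,i5  st.MEM+xor.ALU  -- dual
[4] i6  sub.ALU  -- RAW r2
[5] i7  and.ALU  -- WAW r3
[6] i8  mulh.MUL  -- tail

ISSUED = 7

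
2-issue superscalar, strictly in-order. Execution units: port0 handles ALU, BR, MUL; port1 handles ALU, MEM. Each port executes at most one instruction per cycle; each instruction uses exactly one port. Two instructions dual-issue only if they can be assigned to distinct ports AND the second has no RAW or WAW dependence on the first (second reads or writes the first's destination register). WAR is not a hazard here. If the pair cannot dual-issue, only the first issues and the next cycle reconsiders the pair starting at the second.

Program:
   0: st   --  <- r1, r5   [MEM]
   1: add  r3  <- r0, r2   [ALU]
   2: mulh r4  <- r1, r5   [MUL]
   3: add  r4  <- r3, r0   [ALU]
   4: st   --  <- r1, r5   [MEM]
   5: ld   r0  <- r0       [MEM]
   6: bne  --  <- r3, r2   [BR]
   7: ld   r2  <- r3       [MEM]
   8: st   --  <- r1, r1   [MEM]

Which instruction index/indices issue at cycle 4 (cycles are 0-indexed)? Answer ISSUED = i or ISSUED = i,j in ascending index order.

t=0 i0/i1:st add ; 2-wide
t=1 i2:mulh ; WAW r4
t=2 i3/i4:add st ; 2-wide
t=3 i5/i6:ld bne ; 2-wide
t=4 i7:ld ; no-port MEM/MEM
t=5 i8:st ; tail

ISSUED = 7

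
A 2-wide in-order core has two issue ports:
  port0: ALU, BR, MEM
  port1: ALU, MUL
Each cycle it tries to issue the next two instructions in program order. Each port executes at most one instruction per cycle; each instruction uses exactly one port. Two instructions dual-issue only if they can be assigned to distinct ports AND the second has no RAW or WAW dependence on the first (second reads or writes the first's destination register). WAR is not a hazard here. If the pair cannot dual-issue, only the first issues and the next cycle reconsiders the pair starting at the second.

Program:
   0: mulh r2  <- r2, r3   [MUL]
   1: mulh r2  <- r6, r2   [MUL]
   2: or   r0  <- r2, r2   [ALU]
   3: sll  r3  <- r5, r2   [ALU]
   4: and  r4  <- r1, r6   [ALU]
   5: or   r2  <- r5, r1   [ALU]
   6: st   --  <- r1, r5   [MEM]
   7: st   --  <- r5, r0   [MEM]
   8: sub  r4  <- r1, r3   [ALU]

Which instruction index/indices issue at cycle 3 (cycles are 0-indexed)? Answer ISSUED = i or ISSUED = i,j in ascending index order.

  cy0 -> i0 (mulh) no-port MUL/MUL
  cy1 -> i1 (mulh) RAW r2
  cy2 -> i2&i3 (or/sll) pair
  cy3 -> i4&i5 (and/or) pair
  cy4 -> i6 (st) no-port MEM/MEM
  cy5 -> i7&i8 (st/sub) pair

ISSUED = 4,5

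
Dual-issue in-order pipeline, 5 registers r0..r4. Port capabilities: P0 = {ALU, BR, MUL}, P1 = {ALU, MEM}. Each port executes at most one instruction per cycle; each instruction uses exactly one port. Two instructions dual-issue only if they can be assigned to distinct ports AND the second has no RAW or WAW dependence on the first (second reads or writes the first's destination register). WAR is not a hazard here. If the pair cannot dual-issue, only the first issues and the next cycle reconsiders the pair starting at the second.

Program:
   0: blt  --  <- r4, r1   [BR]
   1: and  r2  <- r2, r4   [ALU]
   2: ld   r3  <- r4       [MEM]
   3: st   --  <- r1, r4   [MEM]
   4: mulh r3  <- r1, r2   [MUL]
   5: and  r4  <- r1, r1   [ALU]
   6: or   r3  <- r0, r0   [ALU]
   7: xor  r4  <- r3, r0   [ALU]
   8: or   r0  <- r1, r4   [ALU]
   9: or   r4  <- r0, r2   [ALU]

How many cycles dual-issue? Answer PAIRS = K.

  cy0 -> i0&i1 (blt/and) dual
  cy1 -> i2 (ld) no-port MEM/MEM
  cy2 -> i3&i4 (st/mulh) dual
  cy3 -> i5&i6 (and/or) dual
  cy4 -> i7 (xor) RAW r4
  cy5 -> i8 (or) RAW r0
  cy6 -> i9 (or) tail

PAIRS = 3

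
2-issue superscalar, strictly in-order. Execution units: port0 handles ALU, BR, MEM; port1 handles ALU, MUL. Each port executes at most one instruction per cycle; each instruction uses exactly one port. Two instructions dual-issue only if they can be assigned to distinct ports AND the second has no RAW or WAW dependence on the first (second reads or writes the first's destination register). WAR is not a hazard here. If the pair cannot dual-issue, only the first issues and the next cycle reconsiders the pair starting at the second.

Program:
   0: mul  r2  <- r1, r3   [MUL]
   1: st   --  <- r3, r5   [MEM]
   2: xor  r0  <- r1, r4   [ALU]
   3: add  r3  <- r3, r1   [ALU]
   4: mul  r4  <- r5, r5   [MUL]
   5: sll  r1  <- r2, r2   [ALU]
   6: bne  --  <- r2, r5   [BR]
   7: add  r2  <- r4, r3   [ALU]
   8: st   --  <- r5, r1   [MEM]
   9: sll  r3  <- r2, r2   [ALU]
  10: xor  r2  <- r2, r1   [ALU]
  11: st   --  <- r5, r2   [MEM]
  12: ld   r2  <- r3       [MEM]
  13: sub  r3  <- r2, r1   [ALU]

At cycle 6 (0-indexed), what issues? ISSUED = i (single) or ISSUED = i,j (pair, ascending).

[0] i0/i1  mul st  -- 2-wide
[1] i2/i3  xor add  -- 2-wide
[2] i4/i5  mul sll  -- 2-wide
[3] i6/i7  bne add  -- 2-wide
[4] i8/i9  st sll  -- 2-wide
[5] i10  xor  -- RAW r2
[6] i11  st  -- no-port MEM/MEM
[7] i12  ld  -- RAW r2
[8] i13  sub  -- tail

ISSUED = 11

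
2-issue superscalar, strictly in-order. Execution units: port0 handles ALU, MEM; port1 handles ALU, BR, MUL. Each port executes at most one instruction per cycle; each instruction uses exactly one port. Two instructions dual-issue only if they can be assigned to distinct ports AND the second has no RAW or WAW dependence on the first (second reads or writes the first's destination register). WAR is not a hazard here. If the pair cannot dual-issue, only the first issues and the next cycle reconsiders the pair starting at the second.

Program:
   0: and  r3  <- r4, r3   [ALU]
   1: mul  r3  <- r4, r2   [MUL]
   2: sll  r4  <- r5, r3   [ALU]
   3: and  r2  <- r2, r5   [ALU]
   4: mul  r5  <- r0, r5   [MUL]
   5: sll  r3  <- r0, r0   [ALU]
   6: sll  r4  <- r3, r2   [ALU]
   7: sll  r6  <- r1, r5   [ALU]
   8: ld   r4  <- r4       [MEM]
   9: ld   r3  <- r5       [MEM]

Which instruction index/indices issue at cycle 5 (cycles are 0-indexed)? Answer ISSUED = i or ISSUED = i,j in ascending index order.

0. and @i0  | WAW r3
1. mul @i1  | RAW r3
2. sll and @i2,i3  | pair
3. mul sll @i4,i5  | pair
4. sll sll @i6,i7  | pair
5. ld @i8  | no-port MEM/MEM
6. ld @i9  | tail

ISSUED = 8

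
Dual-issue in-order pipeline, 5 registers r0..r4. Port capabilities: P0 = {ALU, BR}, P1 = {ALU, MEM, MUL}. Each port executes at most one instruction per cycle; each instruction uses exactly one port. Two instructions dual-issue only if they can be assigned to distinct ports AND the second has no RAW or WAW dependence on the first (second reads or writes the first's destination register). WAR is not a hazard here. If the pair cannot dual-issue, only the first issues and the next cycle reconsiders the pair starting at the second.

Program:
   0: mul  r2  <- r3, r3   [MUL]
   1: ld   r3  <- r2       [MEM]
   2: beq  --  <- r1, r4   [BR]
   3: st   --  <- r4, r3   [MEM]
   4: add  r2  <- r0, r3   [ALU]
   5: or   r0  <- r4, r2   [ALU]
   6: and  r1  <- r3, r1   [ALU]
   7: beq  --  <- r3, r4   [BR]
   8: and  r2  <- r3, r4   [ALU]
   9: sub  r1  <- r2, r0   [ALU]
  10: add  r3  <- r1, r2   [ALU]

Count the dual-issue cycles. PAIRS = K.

PAIRS = 4

t=0 i0:mul.MUL ; no-port MUL/MEM
t=1 i1+i2:ld.MEM+beq.BR ; dual
t=2 i3+i4:st.MEM+add.ALU ; dual
t=3 i5+i6:or.ALU+and.ALU ; dual
t=4 i7+i8:beq.BR+and.ALU ; dual
t=5 i9:sub.ALU ; RAW r1
t=6 i10:add.ALU ; tail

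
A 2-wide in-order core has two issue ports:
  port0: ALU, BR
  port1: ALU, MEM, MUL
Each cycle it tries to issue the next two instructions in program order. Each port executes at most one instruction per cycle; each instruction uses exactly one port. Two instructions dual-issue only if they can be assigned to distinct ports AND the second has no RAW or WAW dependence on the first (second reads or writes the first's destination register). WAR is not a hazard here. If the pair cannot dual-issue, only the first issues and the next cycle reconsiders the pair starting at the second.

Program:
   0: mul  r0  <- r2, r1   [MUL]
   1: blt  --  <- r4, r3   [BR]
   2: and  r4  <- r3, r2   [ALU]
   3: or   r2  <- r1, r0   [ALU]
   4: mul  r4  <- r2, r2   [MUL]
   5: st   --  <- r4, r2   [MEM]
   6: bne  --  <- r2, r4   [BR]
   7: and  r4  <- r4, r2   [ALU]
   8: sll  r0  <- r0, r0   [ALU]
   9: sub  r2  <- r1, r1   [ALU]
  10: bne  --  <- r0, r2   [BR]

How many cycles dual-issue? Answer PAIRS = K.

[0] i0&i1  mul;blt  -- dual
[1] i2&i3  and;or  -- dual
[2] i4  mul  -- no-port MUL/MEM
[3] i5&i6  st;bne  -- dual
[4] i7&i8  and;sll  -- dual
[5] i9  sub  -- RAW r2
[6] i10  bne  -- tail

PAIRS = 4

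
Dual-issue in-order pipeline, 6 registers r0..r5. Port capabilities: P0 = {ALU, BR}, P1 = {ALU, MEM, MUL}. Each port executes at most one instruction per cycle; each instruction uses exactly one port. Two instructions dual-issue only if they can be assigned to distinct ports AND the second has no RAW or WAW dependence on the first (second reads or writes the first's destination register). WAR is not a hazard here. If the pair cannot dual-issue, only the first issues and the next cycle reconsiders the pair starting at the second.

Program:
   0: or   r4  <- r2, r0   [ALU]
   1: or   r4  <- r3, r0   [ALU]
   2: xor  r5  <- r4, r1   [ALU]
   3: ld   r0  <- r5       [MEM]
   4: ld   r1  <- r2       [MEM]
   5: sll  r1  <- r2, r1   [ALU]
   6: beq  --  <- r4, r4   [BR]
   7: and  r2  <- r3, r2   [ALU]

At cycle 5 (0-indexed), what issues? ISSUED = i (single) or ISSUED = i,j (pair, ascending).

[0] i0  or.ALU  -- WAW r4
[1] i1  or.ALU  -- RAW r4
[2] i2  xor.ALU  -- RAW r5
[3] i3  ld.MEM  -- no-port MEM/MEM
[4] i4  ld.MEM  -- RAW+WAW r1
[5] i5+i6  sll.ALU+beq.BR  -- 2-wide
[6] i7  and.ALU  -- tail

ISSUED = 5,6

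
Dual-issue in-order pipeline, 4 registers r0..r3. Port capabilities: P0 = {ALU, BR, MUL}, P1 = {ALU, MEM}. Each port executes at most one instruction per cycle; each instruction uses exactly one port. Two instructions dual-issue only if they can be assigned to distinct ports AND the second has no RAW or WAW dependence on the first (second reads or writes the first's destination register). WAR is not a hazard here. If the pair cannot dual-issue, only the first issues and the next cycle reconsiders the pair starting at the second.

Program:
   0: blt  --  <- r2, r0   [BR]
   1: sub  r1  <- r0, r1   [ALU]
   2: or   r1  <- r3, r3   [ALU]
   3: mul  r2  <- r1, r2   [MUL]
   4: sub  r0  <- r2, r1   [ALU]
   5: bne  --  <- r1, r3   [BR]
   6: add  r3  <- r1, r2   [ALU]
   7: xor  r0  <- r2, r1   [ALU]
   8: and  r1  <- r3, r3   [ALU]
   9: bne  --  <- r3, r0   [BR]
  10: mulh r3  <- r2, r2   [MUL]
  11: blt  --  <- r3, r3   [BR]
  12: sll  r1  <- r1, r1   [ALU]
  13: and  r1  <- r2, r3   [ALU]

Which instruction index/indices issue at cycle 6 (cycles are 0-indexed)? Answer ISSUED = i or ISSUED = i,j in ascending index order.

ISSUED = 10

#0 head=0: blt;sub i0,i1 pair
#1 head=2: or i2 RAW r1
#2 head=3: mul i3 RAW r2
#3 head=4: sub;bne i4,i5 pair
#4 head=6: add;xor i6,i7 pair
#5 head=8: and;bne i8,i9 pair
#6 head=10: mulh i10 no-port MUL/BR
#7 head=11: blt;sll i11,i12 pair
#8 head=13: and i13 tail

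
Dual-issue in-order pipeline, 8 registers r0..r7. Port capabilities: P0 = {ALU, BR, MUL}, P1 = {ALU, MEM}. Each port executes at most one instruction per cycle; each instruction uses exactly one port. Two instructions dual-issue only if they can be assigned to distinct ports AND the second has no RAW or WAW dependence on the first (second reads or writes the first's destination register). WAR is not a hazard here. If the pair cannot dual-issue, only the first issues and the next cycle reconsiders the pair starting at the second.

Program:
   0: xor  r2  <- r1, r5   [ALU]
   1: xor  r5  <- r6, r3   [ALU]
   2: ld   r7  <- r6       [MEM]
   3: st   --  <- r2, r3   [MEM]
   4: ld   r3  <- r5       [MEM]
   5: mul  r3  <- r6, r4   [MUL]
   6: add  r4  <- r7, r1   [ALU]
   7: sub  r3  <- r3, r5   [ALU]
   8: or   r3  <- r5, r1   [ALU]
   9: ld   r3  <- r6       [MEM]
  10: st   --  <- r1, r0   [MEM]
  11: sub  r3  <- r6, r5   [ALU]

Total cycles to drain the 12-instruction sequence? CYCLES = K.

  cy0 -> i0&i1 (xor.ALU/xor.ALU) 2-wide
  cy1 -> i2 (ld.MEM) no-port MEM/MEM
  cy2 -> i3 (st.MEM) no-port MEM/MEM
  cy3 -> i4 (ld.MEM) WAW r3
  cy4 -> i5&i6 (mul.MUL/add.ALU) 2-wide
  cy5 -> i7 (sub.ALU) WAW r3
  cy6 -> i8 (or.ALU) WAW r3
  cy7 -> i9 (ld.MEM) no-port MEM/MEM
  cy8 -> i10&i11 (st.MEM/sub.ALU) 2-wide

CYCLES = 9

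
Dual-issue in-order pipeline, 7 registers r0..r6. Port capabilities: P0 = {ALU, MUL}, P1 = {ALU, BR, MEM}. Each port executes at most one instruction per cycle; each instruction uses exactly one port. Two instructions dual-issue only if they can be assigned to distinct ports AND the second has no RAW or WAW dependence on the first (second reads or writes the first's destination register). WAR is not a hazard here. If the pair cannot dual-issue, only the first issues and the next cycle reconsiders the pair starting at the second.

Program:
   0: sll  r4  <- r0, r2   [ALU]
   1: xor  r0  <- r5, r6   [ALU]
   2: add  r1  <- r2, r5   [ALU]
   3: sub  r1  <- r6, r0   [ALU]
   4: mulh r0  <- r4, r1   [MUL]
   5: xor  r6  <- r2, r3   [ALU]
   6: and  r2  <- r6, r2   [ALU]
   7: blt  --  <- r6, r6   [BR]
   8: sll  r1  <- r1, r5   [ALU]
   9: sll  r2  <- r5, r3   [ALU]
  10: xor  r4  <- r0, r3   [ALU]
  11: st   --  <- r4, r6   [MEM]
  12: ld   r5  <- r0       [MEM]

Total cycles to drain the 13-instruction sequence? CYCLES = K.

t=0 i0+i1:sll.ALU+xor.ALU ; dual
t=1 i2:add.ALU ; WAW r1
t=2 i3:sub.ALU ; RAW r1
t=3 i4+i5:mulh.MUL+xor.ALU ; dual
t=4 i6+i7:and.ALU+blt.BR ; dual
t=5 i8+i9:sll.ALU+sll.ALU ; dual
t=6 i10:xor.ALU ; RAW r4
t=7 i11:st.MEM ; no-port MEM/MEM
t=8 i12:ld.MEM ; tail

CYCLES = 9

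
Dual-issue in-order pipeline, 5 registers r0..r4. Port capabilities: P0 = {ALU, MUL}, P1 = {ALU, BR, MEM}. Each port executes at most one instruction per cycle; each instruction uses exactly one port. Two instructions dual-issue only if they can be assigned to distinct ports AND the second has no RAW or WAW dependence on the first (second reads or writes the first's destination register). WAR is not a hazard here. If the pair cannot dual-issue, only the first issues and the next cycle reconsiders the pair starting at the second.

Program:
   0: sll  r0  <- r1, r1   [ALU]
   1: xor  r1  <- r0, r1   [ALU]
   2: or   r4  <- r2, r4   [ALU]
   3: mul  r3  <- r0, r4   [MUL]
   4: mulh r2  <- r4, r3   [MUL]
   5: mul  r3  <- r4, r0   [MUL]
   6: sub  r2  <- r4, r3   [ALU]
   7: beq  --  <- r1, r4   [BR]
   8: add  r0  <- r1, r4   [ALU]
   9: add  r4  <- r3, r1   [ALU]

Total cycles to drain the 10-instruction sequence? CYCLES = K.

c0: i0 sll.ALU  RAW r0
c1: i1,i2 xor.ALU or.ALU  2-wide
c2: i3 mul.MUL  no-port MUL/MUL
c3: i4 mulh.MUL  no-port MUL/MUL
c4: i5 mul.MUL  RAW r3
c5: i6,i7 sub.ALU beq.BR  2-wide
c6: i8,i9 add.ALU add.ALU  2-wide

CYCLES = 7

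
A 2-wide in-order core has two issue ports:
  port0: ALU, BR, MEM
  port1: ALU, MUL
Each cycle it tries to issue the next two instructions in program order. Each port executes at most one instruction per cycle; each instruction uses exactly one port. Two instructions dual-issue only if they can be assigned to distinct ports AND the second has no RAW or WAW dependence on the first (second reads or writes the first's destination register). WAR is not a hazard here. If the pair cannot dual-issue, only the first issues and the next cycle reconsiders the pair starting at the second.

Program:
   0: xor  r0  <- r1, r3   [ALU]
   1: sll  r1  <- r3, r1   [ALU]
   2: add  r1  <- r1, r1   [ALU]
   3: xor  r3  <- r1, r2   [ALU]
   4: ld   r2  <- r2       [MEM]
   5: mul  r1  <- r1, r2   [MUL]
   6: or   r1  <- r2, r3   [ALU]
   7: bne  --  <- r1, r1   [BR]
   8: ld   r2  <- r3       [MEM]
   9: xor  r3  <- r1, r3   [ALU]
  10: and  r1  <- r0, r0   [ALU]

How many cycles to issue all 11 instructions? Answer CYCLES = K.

CYCLES = 8

0. xor;sll @i0/i1  | dual
1. add @i2  | RAW r1
2. xor;ld @i3/i4  | dual
3. mul @i5  | WAW r1
4. or @i6  | RAW r1
5. bne @i7  | no-port BR/MEM
6. ld;xor @i8/i9  | dual
7. and @i10  | tail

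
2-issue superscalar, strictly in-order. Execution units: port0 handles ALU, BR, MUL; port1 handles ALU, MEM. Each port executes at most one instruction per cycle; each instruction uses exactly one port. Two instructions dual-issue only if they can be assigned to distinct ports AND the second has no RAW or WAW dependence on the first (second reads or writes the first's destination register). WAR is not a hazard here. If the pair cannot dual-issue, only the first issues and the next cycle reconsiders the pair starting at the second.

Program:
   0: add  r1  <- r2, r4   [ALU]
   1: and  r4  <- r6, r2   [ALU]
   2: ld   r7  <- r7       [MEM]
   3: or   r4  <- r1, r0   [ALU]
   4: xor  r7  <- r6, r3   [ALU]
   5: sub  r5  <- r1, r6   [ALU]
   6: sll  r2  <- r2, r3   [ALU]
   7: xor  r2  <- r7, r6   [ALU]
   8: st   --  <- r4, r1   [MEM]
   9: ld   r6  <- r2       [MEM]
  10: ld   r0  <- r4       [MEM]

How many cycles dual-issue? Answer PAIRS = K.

0. add;and @i0/i1  | dual
1. ld;or @i2/i3  | dual
2. xor;sub @i4/i5  | dual
3. sll @i6  | WAW r2
4. xor;st @i7/i8  | dual
5. ld @i9  | no-port MEM/MEM
6. ld @i10  | tail

PAIRS = 4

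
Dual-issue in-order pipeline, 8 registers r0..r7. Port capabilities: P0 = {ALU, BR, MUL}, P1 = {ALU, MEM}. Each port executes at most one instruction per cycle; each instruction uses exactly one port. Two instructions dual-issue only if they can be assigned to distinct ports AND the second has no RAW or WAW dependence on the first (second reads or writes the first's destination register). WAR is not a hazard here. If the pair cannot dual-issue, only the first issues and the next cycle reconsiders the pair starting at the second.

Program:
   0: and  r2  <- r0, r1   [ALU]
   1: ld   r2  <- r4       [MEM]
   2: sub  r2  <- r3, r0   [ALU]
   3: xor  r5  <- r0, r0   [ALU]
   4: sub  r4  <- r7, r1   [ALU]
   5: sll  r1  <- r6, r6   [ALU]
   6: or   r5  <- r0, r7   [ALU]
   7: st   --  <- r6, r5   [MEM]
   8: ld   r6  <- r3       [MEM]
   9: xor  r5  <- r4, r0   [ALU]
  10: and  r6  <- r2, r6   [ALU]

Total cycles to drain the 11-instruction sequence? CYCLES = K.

c0: i0 and.ALU  WAW r2
c1: i1 ld.MEM  WAW r2
c2: i2,i3 sub.ALU/xor.ALU  2-wide
c3: i4,i5 sub.ALU/sll.ALU  2-wide
c4: i6 or.ALU  RAW r5
c5: i7 st.MEM  no-port MEM/MEM
c6: i8,i9 ld.MEM/xor.ALU  2-wide
c7: i10 and.ALU  tail

CYCLES = 8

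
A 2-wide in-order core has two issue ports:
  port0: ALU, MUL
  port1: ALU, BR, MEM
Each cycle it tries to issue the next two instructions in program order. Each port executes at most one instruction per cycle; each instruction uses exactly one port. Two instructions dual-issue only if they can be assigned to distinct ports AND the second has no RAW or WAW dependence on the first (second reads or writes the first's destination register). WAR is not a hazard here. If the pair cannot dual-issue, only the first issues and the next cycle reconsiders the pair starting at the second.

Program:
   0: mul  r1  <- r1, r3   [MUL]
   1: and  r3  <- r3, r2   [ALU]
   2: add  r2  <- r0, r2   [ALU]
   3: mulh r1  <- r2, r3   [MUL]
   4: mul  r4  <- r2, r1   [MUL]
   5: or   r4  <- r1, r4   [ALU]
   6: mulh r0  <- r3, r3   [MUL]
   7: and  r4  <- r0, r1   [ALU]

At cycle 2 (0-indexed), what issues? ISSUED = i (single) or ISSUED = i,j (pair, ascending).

ISSUED = 3

#0 head=0: mul+and i0&i1 pair
#1 head=2: add i2 RAW r2
#2 head=3: mulh i3 no-port MUL/MUL
#3 head=4: mul i4 RAW+WAW r4
#4 head=5: or+mulh i5&i6 pair
#5 head=7: and i7 tail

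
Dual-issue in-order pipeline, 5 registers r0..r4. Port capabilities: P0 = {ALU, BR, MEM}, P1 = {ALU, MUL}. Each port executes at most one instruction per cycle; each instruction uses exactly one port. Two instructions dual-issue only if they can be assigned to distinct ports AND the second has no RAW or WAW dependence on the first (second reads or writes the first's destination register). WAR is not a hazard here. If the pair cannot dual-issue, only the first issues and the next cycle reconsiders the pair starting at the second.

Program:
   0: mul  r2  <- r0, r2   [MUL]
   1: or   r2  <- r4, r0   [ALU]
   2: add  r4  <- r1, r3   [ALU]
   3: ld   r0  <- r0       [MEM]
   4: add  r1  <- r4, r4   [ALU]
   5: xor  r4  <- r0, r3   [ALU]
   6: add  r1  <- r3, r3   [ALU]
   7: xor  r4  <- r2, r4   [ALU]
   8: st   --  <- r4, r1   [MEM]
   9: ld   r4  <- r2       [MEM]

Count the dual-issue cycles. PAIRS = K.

  cy0 -> i0 (mul.MUL) WAW r2
  cy1 -> i1,i2 (or.ALU add.ALU) 2-wide
  cy2 -> i3,i4 (ld.MEM add.ALU) 2-wide
  cy3 -> i5,i6 (xor.ALU add.ALU) 2-wide
  cy4 -> i7 (xor.ALU) RAW r4
  cy5 -> i8 (st.MEM) no-port MEM/MEM
  cy6 -> i9 (ld.MEM) tail

PAIRS = 3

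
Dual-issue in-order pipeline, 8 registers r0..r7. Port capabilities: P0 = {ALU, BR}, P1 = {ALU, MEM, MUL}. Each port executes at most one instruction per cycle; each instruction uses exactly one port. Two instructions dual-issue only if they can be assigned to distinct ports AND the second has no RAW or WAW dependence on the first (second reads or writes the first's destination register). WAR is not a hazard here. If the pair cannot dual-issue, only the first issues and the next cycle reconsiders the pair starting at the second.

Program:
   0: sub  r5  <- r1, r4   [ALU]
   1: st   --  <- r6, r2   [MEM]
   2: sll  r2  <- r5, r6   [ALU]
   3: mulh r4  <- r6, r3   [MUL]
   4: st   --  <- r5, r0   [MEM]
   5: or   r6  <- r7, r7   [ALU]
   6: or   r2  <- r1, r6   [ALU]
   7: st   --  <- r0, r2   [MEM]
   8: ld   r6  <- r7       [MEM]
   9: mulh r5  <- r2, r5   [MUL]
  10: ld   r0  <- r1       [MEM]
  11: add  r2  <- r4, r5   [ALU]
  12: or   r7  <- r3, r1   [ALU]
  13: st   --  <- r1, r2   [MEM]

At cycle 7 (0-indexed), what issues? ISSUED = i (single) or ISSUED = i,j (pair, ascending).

ISSUED = 10,11

[0] i0&i1  sub.ALU+st.MEM  -- 2-wide
[1] i2&i3  sll.ALU+mulh.MUL  -- 2-wide
[2] i4&i5  st.MEM+or.ALU  -- 2-wide
[3] i6  or.ALU  -- RAW r2
[4] i7  st.MEM  -- no-port MEM/MEM
[5] i8  ld.MEM  -- no-port MEM/MUL
[6] i9  mulh.MUL  -- no-port MUL/MEM
[7] i10&i11  ld.MEM+add.ALU  -- 2-wide
[8] i12&i13  or.ALU+st.MEM  -- 2-wide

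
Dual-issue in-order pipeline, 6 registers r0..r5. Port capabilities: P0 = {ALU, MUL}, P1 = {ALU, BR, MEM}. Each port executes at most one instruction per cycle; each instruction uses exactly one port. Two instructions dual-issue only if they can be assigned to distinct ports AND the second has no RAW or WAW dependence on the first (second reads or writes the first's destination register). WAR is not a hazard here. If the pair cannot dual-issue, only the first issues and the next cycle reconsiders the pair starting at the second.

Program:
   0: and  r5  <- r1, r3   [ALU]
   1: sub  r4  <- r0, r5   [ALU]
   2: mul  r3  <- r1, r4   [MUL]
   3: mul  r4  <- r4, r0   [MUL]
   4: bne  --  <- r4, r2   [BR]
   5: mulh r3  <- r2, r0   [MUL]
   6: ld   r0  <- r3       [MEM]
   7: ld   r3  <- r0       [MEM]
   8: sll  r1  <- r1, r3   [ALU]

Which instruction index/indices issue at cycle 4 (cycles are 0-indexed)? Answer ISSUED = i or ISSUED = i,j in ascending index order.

0. and @i0  | RAW r5
1. sub @i1  | RAW r4
2. mul @i2  | no-port MUL/MUL
3. mul @i3  | RAW r4
4. bne+mulh @i4+i5  | 2-wide
5. ld @i6  | no-port MEM/MEM
6. ld @i7  | RAW r3
7. sll @i8  | tail

ISSUED = 4,5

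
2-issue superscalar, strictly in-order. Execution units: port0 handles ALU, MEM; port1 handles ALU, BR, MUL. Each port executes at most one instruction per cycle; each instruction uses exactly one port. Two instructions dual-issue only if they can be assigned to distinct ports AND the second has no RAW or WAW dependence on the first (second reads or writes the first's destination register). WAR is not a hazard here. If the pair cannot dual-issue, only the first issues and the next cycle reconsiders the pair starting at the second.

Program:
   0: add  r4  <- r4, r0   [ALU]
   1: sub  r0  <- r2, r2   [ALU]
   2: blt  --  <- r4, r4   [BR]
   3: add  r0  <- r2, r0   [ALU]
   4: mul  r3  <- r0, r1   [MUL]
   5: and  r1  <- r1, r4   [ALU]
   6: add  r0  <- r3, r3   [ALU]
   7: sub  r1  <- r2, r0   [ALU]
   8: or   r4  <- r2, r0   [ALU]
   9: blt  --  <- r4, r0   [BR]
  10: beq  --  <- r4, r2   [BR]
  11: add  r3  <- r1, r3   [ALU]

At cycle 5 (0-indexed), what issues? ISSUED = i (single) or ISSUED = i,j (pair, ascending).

ISSUED = 9

c0: i0,i1 add/sub  dual
c1: i2,i3 blt/add  dual
c2: i4,i5 mul/and  dual
c3: i6 add  RAW r0
c4: i7,i8 sub/or  dual
c5: i9 blt  no-port BR/BR
c6: i10,i11 beq/add  dual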